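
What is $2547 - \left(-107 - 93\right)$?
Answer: $2747$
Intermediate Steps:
$2547 - \left(-107 - 93\right) = 2547 - -200 = 2547 + 200 = 2747$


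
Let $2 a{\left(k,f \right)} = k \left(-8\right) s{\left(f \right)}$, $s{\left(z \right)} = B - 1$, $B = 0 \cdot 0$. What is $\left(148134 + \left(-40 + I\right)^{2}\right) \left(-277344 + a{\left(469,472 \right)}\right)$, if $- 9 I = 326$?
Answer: $- \frac{3434934452600}{81} \approx -4.2407 \cdot 10^{10}$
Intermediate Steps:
$B = 0$
$I = - \frac{326}{9}$ ($I = \left(- \frac{1}{9}\right) 326 = - \frac{326}{9} \approx -36.222$)
$s{\left(z \right)} = -1$ ($s{\left(z \right)} = 0 - 1 = -1$)
$a{\left(k,f \right)} = 4 k$ ($a{\left(k,f \right)} = \frac{k \left(-8\right) \left(-1\right)}{2} = \frac{- 8 k \left(-1\right)}{2} = \frac{8 k}{2} = 4 k$)
$\left(148134 + \left(-40 + I\right)^{2}\right) \left(-277344 + a{\left(469,472 \right)}\right) = \left(148134 + \left(-40 - \frac{326}{9}\right)^{2}\right) \left(-277344 + 4 \cdot 469\right) = \left(148134 + \left(- \frac{686}{9}\right)^{2}\right) \left(-277344 + 1876\right) = \left(148134 + \frac{470596}{81}\right) \left(-275468\right) = \frac{12469450}{81} \left(-275468\right) = - \frac{3434934452600}{81}$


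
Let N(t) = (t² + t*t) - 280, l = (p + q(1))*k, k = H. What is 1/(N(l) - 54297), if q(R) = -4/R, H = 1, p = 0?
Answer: -1/54545 ≈ -1.8333e-5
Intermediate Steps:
k = 1
l = -4 (l = (0 - 4/1)*1 = (0 - 4*1)*1 = (0 - 4)*1 = -4*1 = -4)
N(t) = -280 + 2*t² (N(t) = (t² + t²) - 280 = 2*t² - 280 = -280 + 2*t²)
1/(N(l) - 54297) = 1/((-280 + 2*(-4)²) - 54297) = 1/((-280 + 2*16) - 54297) = 1/((-280 + 32) - 54297) = 1/(-248 - 54297) = 1/(-54545) = -1/54545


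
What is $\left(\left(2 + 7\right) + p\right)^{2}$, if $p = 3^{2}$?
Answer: $324$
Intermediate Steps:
$p = 9$
$\left(\left(2 + 7\right) + p\right)^{2} = \left(\left(2 + 7\right) + 9\right)^{2} = \left(9 + 9\right)^{2} = 18^{2} = 324$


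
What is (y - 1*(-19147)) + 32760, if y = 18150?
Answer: 70057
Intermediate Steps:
(y - 1*(-19147)) + 32760 = (18150 - 1*(-19147)) + 32760 = (18150 + 19147) + 32760 = 37297 + 32760 = 70057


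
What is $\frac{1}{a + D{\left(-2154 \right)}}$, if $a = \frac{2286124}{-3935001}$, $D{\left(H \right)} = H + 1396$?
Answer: $- \frac{3935001}{2985016882} \approx -0.0013182$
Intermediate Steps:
$D{\left(H \right)} = 1396 + H$
$a = - \frac{2286124}{3935001}$ ($a = 2286124 \left(- \frac{1}{3935001}\right) = - \frac{2286124}{3935001} \approx -0.58097$)
$\frac{1}{a + D{\left(-2154 \right)}} = \frac{1}{- \frac{2286124}{3935001} + \left(1396 - 2154\right)} = \frac{1}{- \frac{2286124}{3935001} - 758} = \frac{1}{- \frac{2985016882}{3935001}} = - \frac{3935001}{2985016882}$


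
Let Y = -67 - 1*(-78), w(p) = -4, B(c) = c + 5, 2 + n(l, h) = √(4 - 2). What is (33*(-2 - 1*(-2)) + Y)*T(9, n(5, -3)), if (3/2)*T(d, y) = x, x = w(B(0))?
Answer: -88/3 ≈ -29.333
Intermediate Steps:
n(l, h) = -2 + √2 (n(l, h) = -2 + √(4 - 2) = -2 + √2)
B(c) = 5 + c
Y = 11 (Y = -67 + 78 = 11)
x = -4
T(d, y) = -8/3 (T(d, y) = (⅔)*(-4) = -8/3)
(33*(-2 - 1*(-2)) + Y)*T(9, n(5, -3)) = (33*(-2 - 1*(-2)) + 11)*(-8/3) = (33*(-2 + 2) + 11)*(-8/3) = (33*0 + 11)*(-8/3) = (0 + 11)*(-8/3) = 11*(-8/3) = -88/3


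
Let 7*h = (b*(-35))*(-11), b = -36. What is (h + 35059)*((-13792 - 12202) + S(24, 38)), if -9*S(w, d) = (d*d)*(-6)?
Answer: -2484034426/3 ≈ -8.2801e+8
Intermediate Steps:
h = -1980 (h = (-36*(-35)*(-11))/7 = (1260*(-11))/7 = (1/7)*(-13860) = -1980)
S(w, d) = 2*d**2/3 (S(w, d) = -d*d*(-6)/9 = -d**2*(-6)/9 = -(-2)*d**2/3 = 2*d**2/3)
(h + 35059)*((-13792 - 12202) + S(24, 38)) = (-1980 + 35059)*((-13792 - 12202) + (2/3)*38**2) = 33079*(-25994 + (2/3)*1444) = 33079*(-25994 + 2888/3) = 33079*(-75094/3) = -2484034426/3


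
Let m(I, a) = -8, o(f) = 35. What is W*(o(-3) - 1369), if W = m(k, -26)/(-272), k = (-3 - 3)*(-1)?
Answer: -667/17 ≈ -39.235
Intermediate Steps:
k = 6 (k = -6*(-1) = 6)
W = 1/34 (W = -8/(-272) = -8*(-1/272) = 1/34 ≈ 0.029412)
W*(o(-3) - 1369) = (35 - 1369)/34 = (1/34)*(-1334) = -667/17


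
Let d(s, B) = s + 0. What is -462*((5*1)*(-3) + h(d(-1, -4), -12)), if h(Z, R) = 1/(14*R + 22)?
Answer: 506121/73 ≈ 6933.2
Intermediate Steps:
d(s, B) = s
h(Z, R) = 1/(22 + 14*R)
-462*((5*1)*(-3) + h(d(-1, -4), -12)) = -462*((5*1)*(-3) + 1/(2*(11 + 7*(-12)))) = -462*(5*(-3) + 1/(2*(11 - 84))) = -462*(-15 + (½)/(-73)) = -462*(-15 + (½)*(-1/73)) = -462*(-15 - 1/146) = -462*(-2191/146) = 506121/73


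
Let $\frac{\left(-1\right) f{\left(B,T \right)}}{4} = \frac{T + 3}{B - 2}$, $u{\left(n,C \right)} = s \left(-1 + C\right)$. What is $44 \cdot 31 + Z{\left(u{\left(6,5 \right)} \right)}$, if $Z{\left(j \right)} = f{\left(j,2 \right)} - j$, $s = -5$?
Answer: $\frac{15234}{11} \approx 1384.9$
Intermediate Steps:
$u{\left(n,C \right)} = 5 - 5 C$ ($u{\left(n,C \right)} = - 5 \left(-1 + C\right) = 5 - 5 C$)
$f{\left(B,T \right)} = - \frac{4 \left(3 + T\right)}{-2 + B}$ ($f{\left(B,T \right)} = - 4 \frac{T + 3}{B - 2} = - 4 \frac{3 + T}{-2 + B} = - \frac{4 \left(3 + T\right)}{-2 + B}$)
$Z{\left(j \right)} = - j - \frac{20}{-2 + j}$ ($Z{\left(j \right)} = \frac{4 \left(-3 - 2\right)}{-2 + j} - j = 4 \frac{1}{-2 + j} \left(-5\right) - j = - \frac{20}{-2 + j} - j = - j - \frac{20}{-2 + j}$)
$44 \cdot 31 + Z{\left(u{\left(6,5 \right)} \right)} = 44 \cdot 31 + \frac{-20 - \left(5 - 25\right) \left(-2 + \left(5 - 25\right)\right)}{-2 + \left(5 - 25\right)} = 1364 + \frac{-20 - \left(5 - 25\right) \left(-2 + \left(5 - 25\right)\right)}{-2 + \left(5 - 25\right)} = 1364 + \frac{-20 - - 20 \left(-2 - 20\right)}{-2 - 20} = 1364 + \frac{-20 - \left(-20\right) \left(-22\right)}{-22} = 1364 - \frac{-20 - 440}{22} = 1364 - - \frac{230}{11} = 1364 + \frac{230}{11} = \frac{15234}{11}$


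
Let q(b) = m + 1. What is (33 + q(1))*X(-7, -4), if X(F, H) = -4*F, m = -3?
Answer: 868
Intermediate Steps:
q(b) = -2 (q(b) = -3 + 1 = -2)
(33 + q(1))*X(-7, -4) = (33 - 2)*(-4*(-7)) = 31*28 = 868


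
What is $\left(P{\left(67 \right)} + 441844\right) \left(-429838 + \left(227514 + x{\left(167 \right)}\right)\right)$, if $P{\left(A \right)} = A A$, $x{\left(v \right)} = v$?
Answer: $-90229340281$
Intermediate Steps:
$P{\left(A \right)} = A^{2}$
$\left(P{\left(67 \right)} + 441844\right) \left(-429838 + \left(227514 + x{\left(167 \right)}\right)\right) = \left(67^{2} + 441844\right) \left(-429838 + \left(227514 + 167\right)\right) = \left(4489 + 441844\right) \left(-429838 + 227681\right) = 446333 \left(-202157\right) = -90229340281$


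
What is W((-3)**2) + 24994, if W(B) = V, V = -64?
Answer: 24930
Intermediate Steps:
W(B) = -64
W((-3)**2) + 24994 = -64 + 24994 = 24930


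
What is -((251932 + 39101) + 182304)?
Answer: -473337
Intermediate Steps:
-((251932 + 39101) + 182304) = -(291033 + 182304) = -1*473337 = -473337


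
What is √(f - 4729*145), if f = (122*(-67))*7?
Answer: 3*I*√82547 ≈ 861.93*I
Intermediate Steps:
f = -57218 (f = -8174*7 = -57218)
√(f - 4729*145) = √(-57218 - 4729*145) = √(-57218 - 685705) = √(-742923) = 3*I*√82547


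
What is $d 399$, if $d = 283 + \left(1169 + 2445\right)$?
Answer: $1554903$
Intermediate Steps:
$d = 3897$ ($d = 283 + 3614 = 3897$)
$d 399 = 3897 \cdot 399 = 1554903$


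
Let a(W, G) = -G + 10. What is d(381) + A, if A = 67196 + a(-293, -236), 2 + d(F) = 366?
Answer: 67806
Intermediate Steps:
a(W, G) = 10 - G
d(F) = 364 (d(F) = -2 + 366 = 364)
A = 67442 (A = 67196 + (10 - 1*(-236)) = 67196 + (10 + 236) = 67196 + 246 = 67442)
d(381) + A = 364 + 67442 = 67806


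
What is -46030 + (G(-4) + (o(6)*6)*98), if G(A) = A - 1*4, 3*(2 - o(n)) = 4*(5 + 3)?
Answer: -51134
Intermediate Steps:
o(n) = -26/3 (o(n) = 2 - 4*(5 + 3)/3 = 2 - 4*8/3 = 2 - ⅓*32 = 2 - 32/3 = -26/3)
G(A) = -4 + A (G(A) = A - 4 = -4 + A)
-46030 + (G(-4) + (o(6)*6)*98) = -46030 + ((-4 - 4) - 26/3*6*98) = -46030 + (-8 - 52*98) = -46030 + (-8 - 5096) = -46030 - 5104 = -51134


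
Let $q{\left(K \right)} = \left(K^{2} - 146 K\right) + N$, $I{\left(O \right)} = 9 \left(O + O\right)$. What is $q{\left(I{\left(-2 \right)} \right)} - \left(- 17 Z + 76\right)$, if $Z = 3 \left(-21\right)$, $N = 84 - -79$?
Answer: $5568$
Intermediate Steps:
$N = 163$ ($N = 84 + 79 = 163$)
$Z = -63$
$I{\left(O \right)} = 18 O$ ($I{\left(O \right)} = 9 \cdot 2 O = 18 O$)
$q{\left(K \right)} = 163 + K^{2} - 146 K$ ($q{\left(K \right)} = \left(K^{2} - 146 K\right) + 163 = 163 + K^{2} - 146 K$)
$q{\left(I{\left(-2 \right)} \right)} - \left(- 17 Z + 76\right) = \left(163 + \left(18 \left(-2\right)\right)^{2} - 146 \cdot 18 \left(-2\right)\right) - \left(\left(-17\right) \left(-63\right) + 76\right) = \left(163 + \left(-36\right)^{2} - -5256\right) - \left(1071 + 76\right) = \left(163 + 1296 + 5256\right) - 1147 = 6715 - 1147 = 5568$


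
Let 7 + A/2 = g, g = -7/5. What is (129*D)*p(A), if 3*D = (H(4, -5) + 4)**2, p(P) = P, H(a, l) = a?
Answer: -231168/5 ≈ -46234.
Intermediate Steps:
g = -7/5 (g = -7*1/5 = -7/5 ≈ -1.4000)
A = -84/5 (A = -14 + 2*(-7/5) = -14 - 14/5 = -84/5 ≈ -16.800)
D = 64/3 (D = (4 + 4)**2/3 = (1/3)*8**2 = (1/3)*64 = 64/3 ≈ 21.333)
(129*D)*p(A) = (129*(64/3))*(-84/5) = 2752*(-84/5) = -231168/5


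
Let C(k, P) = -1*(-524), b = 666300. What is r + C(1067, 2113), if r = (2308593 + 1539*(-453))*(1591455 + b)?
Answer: 3638205109154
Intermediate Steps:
C(k, P) = 524
r = 3638205108630 (r = (2308593 + 1539*(-453))*(1591455 + 666300) = (2308593 - 697167)*2257755 = 1611426*2257755 = 3638205108630)
r + C(1067, 2113) = 3638205108630 + 524 = 3638205109154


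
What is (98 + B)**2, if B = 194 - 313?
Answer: 441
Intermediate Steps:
B = -119
(98 + B)**2 = (98 - 119)**2 = (-21)**2 = 441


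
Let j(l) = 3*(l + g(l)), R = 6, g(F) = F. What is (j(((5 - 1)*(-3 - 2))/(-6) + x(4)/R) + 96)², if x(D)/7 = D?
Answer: 20736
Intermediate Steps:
x(D) = 7*D
j(l) = 6*l (j(l) = 3*(l + l) = 3*(2*l) = 6*l)
(j(((5 - 1)*(-3 - 2))/(-6) + x(4)/R) + 96)² = (6*(((5 - 1)*(-3 - 2))/(-6) + (7*4)/6) + 96)² = (6*((4*(-5))*(-⅙) + 28*(⅙)) + 96)² = (6*(-20*(-⅙) + 14/3) + 96)² = (6*(10/3 + 14/3) + 96)² = (6*8 + 96)² = (48 + 96)² = 144² = 20736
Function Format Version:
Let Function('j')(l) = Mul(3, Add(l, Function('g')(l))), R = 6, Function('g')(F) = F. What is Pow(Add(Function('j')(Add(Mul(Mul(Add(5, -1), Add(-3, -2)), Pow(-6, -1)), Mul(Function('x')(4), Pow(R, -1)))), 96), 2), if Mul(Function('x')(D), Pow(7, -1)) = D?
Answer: 20736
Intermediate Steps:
Function('x')(D) = Mul(7, D)
Function('j')(l) = Mul(6, l) (Function('j')(l) = Mul(3, Add(l, l)) = Mul(3, Mul(2, l)) = Mul(6, l))
Pow(Add(Function('j')(Add(Mul(Mul(Add(5, -1), Add(-3, -2)), Pow(-6, -1)), Mul(Function('x')(4), Pow(R, -1)))), 96), 2) = Pow(Add(Mul(6, Add(Mul(Mul(Add(5, -1), Add(-3, -2)), Pow(-6, -1)), Mul(Mul(7, 4), Pow(6, -1)))), 96), 2) = Pow(Add(Mul(6, Add(Mul(Mul(4, -5), Rational(-1, 6)), Mul(28, Rational(1, 6)))), 96), 2) = Pow(Add(Mul(6, Add(Mul(-20, Rational(-1, 6)), Rational(14, 3))), 96), 2) = Pow(Add(Mul(6, Add(Rational(10, 3), Rational(14, 3))), 96), 2) = Pow(Add(Mul(6, 8), 96), 2) = Pow(Add(48, 96), 2) = Pow(144, 2) = 20736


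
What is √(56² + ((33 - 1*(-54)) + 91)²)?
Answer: 2*√8705 ≈ 186.60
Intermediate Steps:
√(56² + ((33 - 1*(-54)) + 91)²) = √(3136 + ((33 + 54) + 91)²) = √(3136 + (87 + 91)²) = √(3136 + 178²) = √(3136 + 31684) = √34820 = 2*√8705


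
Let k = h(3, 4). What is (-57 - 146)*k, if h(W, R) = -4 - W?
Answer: 1421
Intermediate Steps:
k = -7 (k = -4 - 1*3 = -4 - 3 = -7)
(-57 - 146)*k = (-57 - 146)*(-7) = -203*(-7) = 1421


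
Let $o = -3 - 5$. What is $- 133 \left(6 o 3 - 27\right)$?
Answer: $22743$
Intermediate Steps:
$o = -8$
$- 133 \left(6 o 3 - 27\right) = - 133 \left(6 \left(-8\right) 3 - 27\right) = - 133 \left(\left(-48\right) 3 - 27\right) = - 133 \left(-144 - 27\right) = \left(-133\right) \left(-171\right) = 22743$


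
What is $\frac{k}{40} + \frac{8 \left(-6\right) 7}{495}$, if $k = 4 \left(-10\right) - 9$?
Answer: $- \frac{2513}{1320} \approx -1.9038$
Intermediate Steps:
$k = -49$ ($k = -40 - 9 = -49$)
$\frac{k}{40} + \frac{8 \left(-6\right) 7}{495} = - \frac{49}{40} + \frac{8 \left(-6\right) 7}{495} = \left(-49\right) \frac{1}{40} + \left(-48\right) 7 \cdot \frac{1}{495} = - \frac{49}{40} - \frac{112}{165} = - \frac{2513}{1320}$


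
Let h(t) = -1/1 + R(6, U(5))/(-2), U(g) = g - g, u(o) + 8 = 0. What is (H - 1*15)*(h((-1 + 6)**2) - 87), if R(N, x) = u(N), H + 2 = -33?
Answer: 4200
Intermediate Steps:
H = -35 (H = -2 - 33 = -35)
u(o) = -8 (u(o) = -8 + 0 = -8)
U(g) = 0
R(N, x) = -8
h(t) = 3 (h(t) = -1/1 - 8/(-2) = -1*1 - 8*(-1/2) = -1 + 4 = 3)
(H - 1*15)*(h((-1 + 6)**2) - 87) = (-35 - 1*15)*(3 - 87) = (-35 - 15)*(-84) = -50*(-84) = 4200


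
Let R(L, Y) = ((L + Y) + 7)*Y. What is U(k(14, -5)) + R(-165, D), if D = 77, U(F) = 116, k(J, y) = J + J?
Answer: -6121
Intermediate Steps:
k(J, y) = 2*J
R(L, Y) = Y*(7 + L + Y) (R(L, Y) = (7 + L + Y)*Y = Y*(7 + L + Y))
U(k(14, -5)) + R(-165, D) = 116 + 77*(7 - 165 + 77) = 116 + 77*(-81) = 116 - 6237 = -6121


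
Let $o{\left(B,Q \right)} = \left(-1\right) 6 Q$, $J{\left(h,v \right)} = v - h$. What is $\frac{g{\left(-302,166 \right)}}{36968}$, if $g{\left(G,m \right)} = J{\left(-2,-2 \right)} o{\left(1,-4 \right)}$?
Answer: $0$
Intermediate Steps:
$o{\left(B,Q \right)} = - 6 Q$
$g{\left(G,m \right)} = 0$ ($g{\left(G,m \right)} = \left(-2 - -2\right) \left(\left(-6\right) \left(-4\right)\right) = \left(-2 + 2\right) 24 = 0 \cdot 24 = 0$)
$\frac{g{\left(-302,166 \right)}}{36968} = \frac{0}{36968} = 0 \cdot \frac{1}{36968} = 0$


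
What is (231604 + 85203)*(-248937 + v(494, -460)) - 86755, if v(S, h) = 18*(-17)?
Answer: -78962013856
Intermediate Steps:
v(S, h) = -306
(231604 + 85203)*(-248937 + v(494, -460)) - 86755 = (231604 + 85203)*(-248937 - 306) - 86755 = 316807*(-249243) - 86755 = -78961927101 - 86755 = -78962013856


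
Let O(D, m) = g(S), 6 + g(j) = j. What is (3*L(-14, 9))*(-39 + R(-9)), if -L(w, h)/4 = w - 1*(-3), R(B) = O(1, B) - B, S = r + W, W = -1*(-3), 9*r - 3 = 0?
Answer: -4312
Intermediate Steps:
r = 1/3 (r = 1/3 + (1/9)*0 = 1/3 + 0 = 1/3 ≈ 0.33333)
W = 3
S = 10/3 (S = 1/3 + 3 = 10/3 ≈ 3.3333)
g(j) = -6 + j
O(D, m) = -8/3 (O(D, m) = -6 + 10/3 = -8/3)
R(B) = -8/3 - B
L(w, h) = -12 - 4*w (L(w, h) = -4*(w - 1*(-3)) = -4*(w + 3) = -4*(3 + w) = -12 - 4*w)
(3*L(-14, 9))*(-39 + R(-9)) = (3*(-12 - 4*(-14)))*(-39 + (-8/3 - 1*(-9))) = (3*(-12 + 56))*(-39 + (-8/3 + 9)) = (3*44)*(-39 + 19/3) = 132*(-98/3) = -4312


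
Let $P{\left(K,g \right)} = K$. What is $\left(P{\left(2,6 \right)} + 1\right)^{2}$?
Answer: $9$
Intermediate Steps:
$\left(P{\left(2,6 \right)} + 1\right)^{2} = \left(2 + 1\right)^{2} = 3^{2} = 9$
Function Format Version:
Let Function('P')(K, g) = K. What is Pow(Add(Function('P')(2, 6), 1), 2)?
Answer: 9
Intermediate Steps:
Pow(Add(Function('P')(2, 6), 1), 2) = Pow(Add(2, 1), 2) = Pow(3, 2) = 9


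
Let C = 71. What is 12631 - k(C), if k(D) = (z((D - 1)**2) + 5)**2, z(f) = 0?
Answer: 12606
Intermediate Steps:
k(D) = 25 (k(D) = (0 + 5)**2 = 5**2 = 25)
12631 - k(C) = 12631 - 1*25 = 12631 - 25 = 12606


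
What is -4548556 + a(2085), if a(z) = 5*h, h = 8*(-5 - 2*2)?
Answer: -4548916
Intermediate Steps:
h = -72 (h = 8*(-5 - 4) = 8*(-9) = -72)
a(z) = -360 (a(z) = 5*(-72) = -360)
-4548556 + a(2085) = -4548556 - 360 = -4548916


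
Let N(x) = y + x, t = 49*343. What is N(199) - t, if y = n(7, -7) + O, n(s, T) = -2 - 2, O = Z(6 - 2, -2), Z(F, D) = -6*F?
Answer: -16636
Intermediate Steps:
t = 16807
O = -24 (O = -6*(6 - 2) = -6*4 = -24)
n(s, T) = -4
y = -28 (y = -4 - 24 = -28)
N(x) = -28 + x
N(199) - t = (-28 + 199) - 1*16807 = 171 - 16807 = -16636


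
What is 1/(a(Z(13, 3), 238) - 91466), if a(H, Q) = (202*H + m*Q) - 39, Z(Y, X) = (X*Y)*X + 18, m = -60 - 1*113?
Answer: -1/105409 ≈ -9.4869e-6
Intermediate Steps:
m = -173 (m = -60 - 113 = -173)
Z(Y, X) = 18 + Y*X² (Z(Y, X) = Y*X² + 18 = 18 + Y*X²)
a(H, Q) = -39 - 173*Q + 202*H (a(H, Q) = (202*H - 173*Q) - 39 = (-173*Q + 202*H) - 39 = -39 - 173*Q + 202*H)
1/(a(Z(13, 3), 238) - 91466) = 1/((-39 - 173*238 + 202*(18 + 13*3²)) - 91466) = 1/((-39 - 41174 + 202*(18 + 13*9)) - 91466) = 1/((-39 - 41174 + 202*(18 + 117)) - 91466) = 1/((-39 - 41174 + 202*135) - 91466) = 1/((-39 - 41174 + 27270) - 91466) = 1/(-13943 - 91466) = 1/(-105409) = -1/105409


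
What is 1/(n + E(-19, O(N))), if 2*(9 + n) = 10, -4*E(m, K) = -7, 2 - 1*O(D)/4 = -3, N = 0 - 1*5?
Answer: -4/9 ≈ -0.44444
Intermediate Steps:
N = -5 (N = 0 - 5 = -5)
O(D) = 20 (O(D) = 8 - 4*(-3) = 8 + 12 = 20)
E(m, K) = 7/4 (E(m, K) = -¼*(-7) = 7/4)
n = -4 (n = -9 + (½)*10 = -9 + 5 = -4)
1/(n + E(-19, O(N))) = 1/(-4 + 7/4) = 1/(-9/4) = -4/9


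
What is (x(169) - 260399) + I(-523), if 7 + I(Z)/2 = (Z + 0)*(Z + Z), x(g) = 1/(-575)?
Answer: 479379224/575 ≈ 8.3370e+5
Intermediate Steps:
x(g) = -1/575
I(Z) = -14 + 4*Z² (I(Z) = -14 + 2*((Z + 0)*(Z + Z)) = -14 + 2*(Z*(2*Z)) = -14 + 2*(2*Z²) = -14 + 4*Z²)
(x(169) - 260399) + I(-523) = (-1/575 - 260399) + (-14 + 4*(-523)²) = -149729426/575 + (-14 + 4*273529) = -149729426/575 + (-14 + 1094116) = -149729426/575 + 1094102 = 479379224/575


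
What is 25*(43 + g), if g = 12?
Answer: 1375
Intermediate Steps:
25*(43 + g) = 25*(43 + 12) = 25*55 = 1375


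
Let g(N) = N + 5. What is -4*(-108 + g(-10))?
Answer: 452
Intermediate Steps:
g(N) = 5 + N
-4*(-108 + g(-10)) = -4*(-108 + (5 - 10)) = -4*(-108 - 5) = -4*(-113) = 452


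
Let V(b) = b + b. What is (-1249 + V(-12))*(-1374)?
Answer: 1749102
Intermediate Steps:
V(b) = 2*b
(-1249 + V(-12))*(-1374) = (-1249 + 2*(-12))*(-1374) = (-1249 - 24)*(-1374) = -1273*(-1374) = 1749102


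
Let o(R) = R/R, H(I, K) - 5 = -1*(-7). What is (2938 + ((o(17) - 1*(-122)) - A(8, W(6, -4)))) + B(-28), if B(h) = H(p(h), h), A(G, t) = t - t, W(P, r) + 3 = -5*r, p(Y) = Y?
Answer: 3073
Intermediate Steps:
W(P, r) = -3 - 5*r
H(I, K) = 12 (H(I, K) = 5 - 1*(-7) = 5 + 7 = 12)
o(R) = 1
A(G, t) = 0
B(h) = 12
(2938 + ((o(17) - 1*(-122)) - A(8, W(6, -4)))) + B(-28) = (2938 + ((1 - 1*(-122)) - 1*0)) + 12 = (2938 + ((1 + 122) + 0)) + 12 = (2938 + (123 + 0)) + 12 = (2938 + 123) + 12 = 3061 + 12 = 3073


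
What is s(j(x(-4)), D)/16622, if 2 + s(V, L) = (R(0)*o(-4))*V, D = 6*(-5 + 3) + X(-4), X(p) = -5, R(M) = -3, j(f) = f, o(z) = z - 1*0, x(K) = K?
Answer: -25/8311 ≈ -0.0030081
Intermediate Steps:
o(z) = z (o(z) = z + 0 = z)
D = -17 (D = 6*(-5 + 3) - 5 = 6*(-2) - 5 = -12 - 5 = -17)
s(V, L) = -2 + 12*V (s(V, L) = -2 + (-3*(-4))*V = -2 + 12*V)
s(j(x(-4)), D)/16622 = (-2 + 12*(-4))/16622 = (-2 - 48)*(1/16622) = -50*1/16622 = -25/8311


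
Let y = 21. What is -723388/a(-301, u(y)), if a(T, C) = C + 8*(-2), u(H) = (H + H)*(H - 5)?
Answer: -180847/164 ≈ -1102.7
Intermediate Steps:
u(H) = 2*H*(-5 + H) (u(H) = (2*H)*(-5 + H) = 2*H*(-5 + H))
a(T, C) = -16 + C (a(T, C) = C - 16 = -16 + C)
-723388/a(-301, u(y)) = -723388/(-16 + 2*21*(-5 + 21)) = -723388/(-16 + 2*21*16) = -723388/(-16 + 672) = -723388/656 = -723388*1/656 = -180847/164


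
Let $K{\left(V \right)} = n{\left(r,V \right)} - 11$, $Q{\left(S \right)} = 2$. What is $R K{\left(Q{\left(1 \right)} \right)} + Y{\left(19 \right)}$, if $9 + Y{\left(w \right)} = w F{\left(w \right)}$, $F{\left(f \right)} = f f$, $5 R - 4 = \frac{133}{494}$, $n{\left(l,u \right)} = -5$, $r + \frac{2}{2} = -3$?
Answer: $\frac{444362}{65} \approx 6836.3$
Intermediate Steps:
$r = -4$ ($r = -1 - 3 = -4$)
$R = \frac{111}{130}$ ($R = \frac{4}{5} + \frac{133 \cdot \frac{1}{494}}{5} = \frac{4}{5} + \frac{1}{5} \cdot \frac{7}{26} = \frac{4}{5} + \frac{7}{130} = \frac{111}{130} \approx 0.85385$)
$F{\left(f \right)} = f^{2}$
$K{\left(V \right)} = -16$ ($K{\left(V \right)} = -5 - 11 = -16$)
$Y{\left(w \right)} = -9 + w^{3}$ ($Y{\left(w \right)} = -9 + w w^{2} = -9 + w^{3}$)
$R K{\left(Q{\left(1 \right)} \right)} + Y{\left(19 \right)} = \frac{111}{130} \left(-16\right) - \left(9 - 19^{3}\right) = - \frac{888}{65} + \left(-9 + 6859\right) = - \frac{888}{65} + 6850 = \frac{444362}{65}$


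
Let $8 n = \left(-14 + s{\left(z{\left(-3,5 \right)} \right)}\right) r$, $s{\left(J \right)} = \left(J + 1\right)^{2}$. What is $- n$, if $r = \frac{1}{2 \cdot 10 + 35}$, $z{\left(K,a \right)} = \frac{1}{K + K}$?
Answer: $\frac{479}{15840} \approx 0.03024$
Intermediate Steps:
$z{\left(K,a \right)} = \frac{1}{2 K}$
$r = \frac{1}{55}$ ($r = \frac{1}{20 + 35} = \frac{1}{55} \approx 0.018182$)
$s{\left(J \right)} = \left(1 + J\right)^{2}$
$n = - \frac{479}{15840}$ ($n = \frac{\left(-14 + \left(1 + \frac{1}{2 \left(-3\right)}\right)^{2}\right) \frac{1}{55}}{8} = \frac{\left(-14 + \left(1 + \frac{1}{2} \left(- \frac{1}{3}\right)\right)^{2}\right) \frac{1}{55}}{8} = \frac{\left(-14 + \left(1 - \frac{1}{6}\right)^{2}\right) \frac{1}{55}}{8} = \frac{\left(-14 + \left(\frac{5}{6}\right)^{2}\right) \frac{1}{55}}{8} = \frac{\left(-14 + \frac{25}{36}\right) \frac{1}{55}}{8} = \frac{\left(- \frac{479}{36}\right) \frac{1}{55}}{8} = \frac{1}{8} \left(- \frac{479}{1980}\right) = - \frac{479}{15840} \approx -0.03024$)
$- n = \left(-1\right) \left(- \frac{479}{15840}\right) = \frac{479}{15840}$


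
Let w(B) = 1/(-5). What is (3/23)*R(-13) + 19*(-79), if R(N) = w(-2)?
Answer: -172618/115 ≈ -1501.0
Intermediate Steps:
w(B) = -⅕
R(N) = -⅕
(3/23)*R(-13) + 19*(-79) = (3/23)*(-⅕) + 19*(-79) = (3*(1/23))*(-⅕) - 1501 = (3/23)*(-⅕) - 1501 = -3/115 - 1501 = -172618/115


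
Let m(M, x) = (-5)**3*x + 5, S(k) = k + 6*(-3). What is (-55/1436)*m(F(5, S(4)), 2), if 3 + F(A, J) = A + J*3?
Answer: 13475/1436 ≈ 9.3837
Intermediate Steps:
S(k) = -18 + k (S(k) = k - 18 = -18 + k)
F(A, J) = -3 + A + 3*J (F(A, J) = -3 + (A + J*3) = -3 + (A + 3*J) = -3 + A + 3*J)
m(M, x) = 5 - 125*x (m(M, x) = -125*x + 5 = 5 - 125*x)
(-55/1436)*m(F(5, S(4)), 2) = (-55/1436)*(5 - 125*2) = (-55*1/1436)*(5 - 250) = -55/1436*(-245) = 13475/1436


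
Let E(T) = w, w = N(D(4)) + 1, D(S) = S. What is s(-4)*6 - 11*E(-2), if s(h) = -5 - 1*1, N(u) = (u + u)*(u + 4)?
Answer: -751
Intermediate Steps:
N(u) = 2*u*(4 + u) (N(u) = (2*u)*(4 + u) = 2*u*(4 + u))
s(h) = -6 (s(h) = -5 - 1 = -6)
w = 65 (w = 2*4*(4 + 4) + 1 = 2*4*8 + 1 = 64 + 1 = 65)
E(T) = 65
s(-4)*6 - 11*E(-2) = -6*6 - 11*65 = -36 - 715 = -751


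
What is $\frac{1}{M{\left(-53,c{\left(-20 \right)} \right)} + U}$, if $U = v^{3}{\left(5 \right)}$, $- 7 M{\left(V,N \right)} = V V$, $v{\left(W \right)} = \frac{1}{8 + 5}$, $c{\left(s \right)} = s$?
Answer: $- \frac{15379}{6171366} \approx -0.002492$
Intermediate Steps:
$v{\left(W \right)} = \frac{1}{13}$
$M{\left(V,N \right)} = - \frac{V^{2}}{7}$ ($M{\left(V,N \right)} = - \frac{V V}{7} = - \frac{V^{2}}{7}$)
$U = \frac{1}{2197}$ ($U = \left(\frac{1}{13}\right)^{3} = \frac{1}{2197} \approx 0.00045517$)
$\frac{1}{M{\left(-53,c{\left(-20 \right)} \right)} + U} = \frac{1}{- \frac{\left(-53\right)^{2}}{7} + \frac{1}{2197}} = \frac{1}{\left(- \frac{1}{7}\right) 2809 + \frac{1}{2197}} = \frac{1}{- \frac{2809}{7} + \frac{1}{2197}} = \frac{1}{- \frac{6171366}{15379}} = - \frac{15379}{6171366}$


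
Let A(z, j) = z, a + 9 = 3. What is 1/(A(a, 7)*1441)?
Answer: -1/8646 ≈ -0.00011566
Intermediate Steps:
a = -6 (a = -9 + 3 = -6)
1/(A(a, 7)*1441) = 1/(-6*1441) = 1/(-8646) = -1/8646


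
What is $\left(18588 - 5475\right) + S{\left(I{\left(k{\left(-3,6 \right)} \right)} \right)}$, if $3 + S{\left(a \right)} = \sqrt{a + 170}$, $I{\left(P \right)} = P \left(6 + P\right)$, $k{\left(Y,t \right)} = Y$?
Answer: $13110 + \sqrt{161} \approx 13123.0$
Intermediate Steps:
$S{\left(a \right)} = -3 + \sqrt{170 + a}$ ($S{\left(a \right)} = -3 + \sqrt{a + 170} = -3 + \sqrt{170 + a}$)
$\left(18588 - 5475\right) + S{\left(I{\left(k{\left(-3,6 \right)} \right)} \right)} = \left(18588 - 5475\right) - \left(3 - \sqrt{170 - 3 \left(6 - 3\right)}\right) = 13113 - \left(3 - \sqrt{170 - 9}\right) = 13113 - \left(3 - \sqrt{161}\right) = 13110 + \sqrt{161}$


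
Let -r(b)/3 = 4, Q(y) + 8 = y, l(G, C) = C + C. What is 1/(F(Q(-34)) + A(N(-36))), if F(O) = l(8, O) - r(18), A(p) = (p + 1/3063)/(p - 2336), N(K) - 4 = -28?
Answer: -7228680/520391449 ≈ -0.013891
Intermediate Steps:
l(G, C) = 2*C
N(K) = -24 (N(K) = 4 - 28 = -24)
A(p) = (1/3063 + p)/(-2336 + p) (A(p) = (p + 1/3063)/(-2336 + p) = (1/3063 + p)/(-2336 + p))
Q(y) = -8 + y
r(b) = -12 (r(b) = -3*4 = -12)
F(O) = 12 + 2*O (F(O) = 2*O - 1*(-12) = 2*O + 12 = 12 + 2*O)
1/(F(Q(-34)) + A(N(-36))) = 1/((12 + 2*(-8 - 34)) + (1/3063 - 24)/(-2336 - 24)) = 1/((12 + 2*(-42)) - 73511/3063/(-2360)) = 1/((12 - 84) - 1/2360*(-73511/3063)) = 1/(-72 + 73511/7228680) = 1/(-520391449/7228680) = -7228680/520391449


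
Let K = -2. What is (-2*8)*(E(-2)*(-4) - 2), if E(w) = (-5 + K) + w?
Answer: -544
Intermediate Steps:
E(w) = -7 + w (E(w) = (-5 - 2) + w = -7 + w)
(-2*8)*(E(-2)*(-4) - 2) = (-2*8)*((-7 - 2)*(-4) - 2) = -16*(-9*(-4) - 2) = -16*(36 - 2) = -16*34 = -544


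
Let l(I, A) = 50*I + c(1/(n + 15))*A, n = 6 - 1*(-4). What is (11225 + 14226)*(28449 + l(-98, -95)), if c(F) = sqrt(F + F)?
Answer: 599345599 - 483569*sqrt(2) ≈ 5.9866e+8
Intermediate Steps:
n = 10 (n = 6 + 4 = 10)
c(F) = sqrt(2)*sqrt(F) (c(F) = sqrt(2*F) = sqrt(2)*sqrt(F))
l(I, A) = 50*I + A*sqrt(2)/5 (l(I, A) = 50*I + (sqrt(2)*sqrt(1/(10 + 15)))*A = 50*I + (sqrt(2)*sqrt(1/25))*A = 50*I + (sqrt(2)*(1/5))*A = 50*I + (sqrt(2)/5)*A = 50*I + A*sqrt(2)/5)
(11225 + 14226)*(28449 + l(-98, -95)) = (11225 + 14226)*(28449 + (50*(-98) + (1/5)*(-95)*sqrt(2))) = 25451*(28449 + (-4900 - 19*sqrt(2))) = 25451*(23549 - 19*sqrt(2)) = 599345599 - 483569*sqrt(2)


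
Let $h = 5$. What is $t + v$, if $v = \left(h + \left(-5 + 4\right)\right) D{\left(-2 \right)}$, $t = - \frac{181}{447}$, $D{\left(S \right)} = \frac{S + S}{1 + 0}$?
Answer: $- \frac{7333}{447} \approx -16.405$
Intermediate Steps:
$D{\left(S \right)} = 2 S$ ($D{\left(S \right)} = \frac{2 S}{1} = 2 S 1 = 2 S$)
$t = - \frac{181}{447}$ ($t = \left(-181\right) \frac{1}{447} = - \frac{181}{447} \approx -0.40492$)
$v = -16$ ($v = \left(5 + \left(-5 + 4\right)\right) 2 \left(-2\right) = \left(5 - 1\right) \left(-4\right) = 4 \left(-4\right) = -16$)
$t + v = - \frac{181}{447} - 16 = - \frac{7333}{447}$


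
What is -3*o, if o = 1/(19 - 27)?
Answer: 3/8 ≈ 0.37500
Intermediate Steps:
o = -⅛ (o = 1/(-8) = -⅛ ≈ -0.12500)
-3*o = -3*(-⅛) = 3/8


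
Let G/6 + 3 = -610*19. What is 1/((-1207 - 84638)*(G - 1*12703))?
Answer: 1/7061695545 ≈ 1.4161e-10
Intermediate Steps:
G = -69558 (G = -18 + 6*(-610*19) = -18 + 6*(-11590) = -18 - 69540 = -69558)
1/((-1207 - 84638)*(G - 1*12703)) = 1/((-1207 - 84638)*(-69558 - 1*12703)) = 1/((-85845)*(-69558 - 12703)) = -1/85845/(-82261) = -1/85845*(-1/82261) = 1/7061695545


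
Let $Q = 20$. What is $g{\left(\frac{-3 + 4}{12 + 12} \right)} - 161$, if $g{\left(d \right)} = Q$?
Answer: $-141$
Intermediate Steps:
$g{\left(d \right)} = 20$
$g{\left(\frac{-3 + 4}{12 + 12} \right)} - 161 = 20 - 161 = -141$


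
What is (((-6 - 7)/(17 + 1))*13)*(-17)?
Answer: 2873/18 ≈ 159.61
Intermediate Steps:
(((-6 - 7)/(17 + 1))*13)*(-17) = (-13/18*13)*(-17) = (-13*1/18*13)*(-17) = -13/18*13*(-17) = -169/18*(-17) = 2873/18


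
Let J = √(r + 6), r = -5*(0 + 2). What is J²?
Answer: -4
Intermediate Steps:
r = -10 (r = -5*2 = -10)
J = 2*I (J = √(-10 + 6) = √(-4) = 2*I ≈ 2.0*I)
J² = (2*I)² = -4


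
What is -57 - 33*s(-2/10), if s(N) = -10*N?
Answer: -123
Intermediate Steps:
-57 - 33*s(-2/10) = -57 - (-330)*(-2/10) = -57 - (-330)*(-2*⅒) = -57 - (-330)*(-1)/5 = -57 - 33*2 = -57 - 66 = -123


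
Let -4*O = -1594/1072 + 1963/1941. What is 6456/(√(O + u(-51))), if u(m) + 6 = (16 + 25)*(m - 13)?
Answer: -25824*I*√2846536545366834/10944260711 ≈ -125.89*I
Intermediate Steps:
O = 494809/4161504 (O = -(-1594/1072 + 1963/1941)/4 = -(-1594*1/1072 + 1963*(1/1941))/4 = -(-797/536 + 1963/1941)/4 = -¼*(-494809/1040376) = 494809/4161504 ≈ 0.11890)
u(m) = -539 + 41*m (u(m) = -6 + (16 + 25)*(m - 13) = -6 + 41*(-13 + m) = -6 + (-533 + 41*m) = -539 + 41*m)
6456/(√(O + u(-51))) = 6456/(√(494809/4161504 + (-539 + 41*(-51)))) = 6456/(√(494809/4161504 + (-539 - 2091))) = 6456/(√(494809/4161504 - 2630)) = 6456/(√(-10944260711/4161504)) = 6456/((I*√2846536545366834/1040376)) = 6456*(-4*I*√2846536545366834/10944260711) = -25824*I*√2846536545366834/10944260711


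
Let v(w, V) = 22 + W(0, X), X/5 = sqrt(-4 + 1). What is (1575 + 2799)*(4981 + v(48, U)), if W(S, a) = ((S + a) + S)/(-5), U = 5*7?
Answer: 21883122 - 4374*I*sqrt(3) ≈ 2.1883e+7 - 7576.0*I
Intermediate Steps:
U = 35
X = 5*I*sqrt(3) (X = 5*sqrt(-4 + 1) = 5*sqrt(-3) = 5*(I*sqrt(3)) = 5*I*sqrt(3) ≈ 8.6602*I)
W(S, a) = -2*S/5 - a/5 (W(S, a) = (a + 2*S)*(-1/5) = -2*S/5 - a/5)
v(w, V) = 22 - I*sqrt(3) (v(w, V) = 22 + (-2/5*0 - I*sqrt(3)) = 22 + (0 - I*sqrt(3)) = 22 - I*sqrt(3))
(1575 + 2799)*(4981 + v(48, U)) = (1575 + 2799)*(4981 + (22 - I*sqrt(3))) = 4374*(5003 - I*sqrt(3)) = 21883122 - 4374*I*sqrt(3)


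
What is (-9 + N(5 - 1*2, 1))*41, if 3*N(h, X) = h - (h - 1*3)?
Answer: -328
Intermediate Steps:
N(h, X) = 1 (N(h, X) = (h - (h - 1*3))/3 = (h - (h - 3))/3 = (h - (-3 + h))/3 = (h + (3 - h))/3 = (⅓)*3 = 1)
(-9 + N(5 - 1*2, 1))*41 = (-9 + 1)*41 = -8*41 = -328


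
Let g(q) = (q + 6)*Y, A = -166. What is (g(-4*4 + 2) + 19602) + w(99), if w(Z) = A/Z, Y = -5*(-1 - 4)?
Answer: 1920632/99 ≈ 19400.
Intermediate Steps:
Y = 25 (Y = -5*(-5) = 25)
g(q) = 150 + 25*q (g(q) = (q + 6)*25 = (6 + q)*25 = 150 + 25*q)
w(Z) = -166/Z
(g(-4*4 + 2) + 19602) + w(99) = ((150 + 25*(-4*4 + 2)) + 19602) - 166/99 = ((150 + 25*(-16 + 2)) + 19602) - 166*1/99 = ((150 + 25*(-14)) + 19602) - 166/99 = ((150 - 350) + 19602) - 166/99 = (-200 + 19602) - 166/99 = 19402 - 166/99 = 1920632/99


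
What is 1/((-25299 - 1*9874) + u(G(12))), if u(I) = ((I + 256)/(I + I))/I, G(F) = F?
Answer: -72/2532389 ≈ -2.8432e-5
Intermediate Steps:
u(I) = (256 + I)/(2*I²) (u(I) = ((256 + I)/((2*I)))/I = ((256 + I)*(1/(2*I)))/I = ((256 + I)/(2*I))/I = (256 + I)/(2*I²))
1/((-25299 - 1*9874) + u(G(12))) = 1/((-25299 - 1*9874) + (½)*(256 + 12)/12²) = 1/((-25299 - 9874) + (½)*(1/144)*268) = 1/(-35173 + 67/72) = 1/(-2532389/72) = -72/2532389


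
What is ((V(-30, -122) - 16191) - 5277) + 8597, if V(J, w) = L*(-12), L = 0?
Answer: -12871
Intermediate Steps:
V(J, w) = 0 (V(J, w) = 0*(-12) = 0)
((V(-30, -122) - 16191) - 5277) + 8597 = ((0 - 16191) - 5277) + 8597 = (-16191 - 5277) + 8597 = -21468 + 8597 = -12871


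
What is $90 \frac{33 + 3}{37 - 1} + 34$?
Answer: $124$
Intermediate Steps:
$90 \frac{33 + 3}{37 - 1} + 34 = 90 \cdot \frac{36}{36} + 34 = 90 \cdot 36 \cdot \frac{1}{36} + 34 = 90 \cdot 1 + 34 = 90 + 34 = 124$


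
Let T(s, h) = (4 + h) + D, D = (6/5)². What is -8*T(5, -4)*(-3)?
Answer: 864/25 ≈ 34.560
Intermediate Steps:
D = 36/25 (D = (6*(⅕))² = (6/5)² = 36/25 ≈ 1.4400)
T(s, h) = 136/25 + h (T(s, h) = (4 + h) + 36/25 = 136/25 + h)
-8*T(5, -4)*(-3) = -8*(136/25 - 4)*(-3) = -8*36/25*(-3) = -288/25*(-3) = 864/25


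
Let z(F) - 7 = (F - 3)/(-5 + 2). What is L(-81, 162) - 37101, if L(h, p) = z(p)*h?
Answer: -33375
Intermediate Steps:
z(F) = 8 - F/3 (z(F) = 7 + (F - 3)/(-5 + 2) = 7 + (-3 + F)/(-3) = 7 + (-3 + F)*(-1/3) = 7 + (1 - F/3) = 8 - F/3)
L(h, p) = h*(8 - p/3) (L(h, p) = (8 - p/3)*h = h*(8 - p/3))
L(-81, 162) - 37101 = (1/3)*(-81)*(24 - 1*162) - 37101 = (1/3)*(-81)*(24 - 162) - 37101 = (1/3)*(-81)*(-138) - 37101 = 3726 - 37101 = -33375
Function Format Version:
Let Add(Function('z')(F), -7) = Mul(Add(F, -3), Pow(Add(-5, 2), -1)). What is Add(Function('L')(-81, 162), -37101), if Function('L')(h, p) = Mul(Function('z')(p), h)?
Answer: -33375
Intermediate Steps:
Function('z')(F) = Add(8, Mul(Rational(-1, 3), F)) (Function('z')(F) = Add(7, Mul(Add(F, -3), Pow(Add(-5, 2), -1))) = Add(7, Mul(Add(-3, F), Pow(-3, -1))) = Add(7, Mul(Add(-3, F), Rational(-1, 3))) = Add(7, Add(1, Mul(Rational(-1, 3), F))) = Add(8, Mul(Rational(-1, 3), F)))
Function('L')(h, p) = Mul(h, Add(8, Mul(Rational(-1, 3), p))) (Function('L')(h, p) = Mul(Add(8, Mul(Rational(-1, 3), p)), h) = Mul(h, Add(8, Mul(Rational(-1, 3), p))))
Add(Function('L')(-81, 162), -37101) = Add(Mul(Rational(1, 3), -81, Add(24, Mul(-1, 162))), -37101) = Add(Mul(Rational(1, 3), -81, Add(24, -162)), -37101) = Add(Mul(Rational(1, 3), -81, -138), -37101) = Add(3726, -37101) = -33375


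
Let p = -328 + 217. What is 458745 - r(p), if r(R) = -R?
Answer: 458634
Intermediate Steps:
p = -111
458745 - r(p) = 458745 - (-1)*(-111) = 458745 - 1*111 = 458745 - 111 = 458634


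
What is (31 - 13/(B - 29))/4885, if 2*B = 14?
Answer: 139/21494 ≈ 0.0064669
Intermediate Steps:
B = 7 (B = (1/2)*14 = 7)
(31 - 13/(B - 29))/4885 = (31 - 13/(7 - 29))/4885 = (31 - 13/(-22))*(1/4885) = (31 - 13*(-1/22))*(1/4885) = (31 + 13/22)*(1/4885) = (695/22)*(1/4885) = 139/21494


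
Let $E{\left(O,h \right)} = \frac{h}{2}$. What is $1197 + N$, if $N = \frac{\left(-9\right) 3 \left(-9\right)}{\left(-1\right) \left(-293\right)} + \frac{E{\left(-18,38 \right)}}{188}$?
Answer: $\frac{65986799}{55084} \approx 1197.9$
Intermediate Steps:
$E{\left(O,h \right)} = \frac{h}{2}$ ($E{\left(O,h \right)} = h \frac{1}{2} = \frac{h}{2}$)
$N = \frac{51251}{55084}$ ($N = \frac{\left(-9\right) 3 \left(-9\right)}{\left(-1\right) \left(-293\right)} + \frac{\frac{1}{2} \cdot 38}{188} = \frac{\left(-27\right) \left(-9\right)}{293} + 19 \cdot \frac{1}{188} = 243 \cdot \frac{1}{293} + \frac{19}{188} = \frac{243}{293} + \frac{19}{188} = \frac{51251}{55084} \approx 0.93042$)
$1197 + N = 1197 + \frac{51251}{55084} = \frac{65986799}{55084}$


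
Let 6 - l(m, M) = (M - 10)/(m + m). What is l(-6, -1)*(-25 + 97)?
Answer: 366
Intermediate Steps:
l(m, M) = 6 - (-10 + M)/(2*m) (l(m, M) = 6 - (M - 10)/(m + m) = 6 - (-10 + M)/(2*m))
l(-6, -1)*(-25 + 97) = ((½)*(10 - 1*(-1) + 12*(-6))/(-6))*(-25 + 97) = ((½)*(-⅙)*(10 + 1 - 72))*72 = ((½)*(-⅙)*(-61))*72 = (61/12)*72 = 366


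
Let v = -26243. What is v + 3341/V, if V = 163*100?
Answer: -427757559/16300 ≈ -26243.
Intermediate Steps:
V = 16300
v + 3341/V = -26243 + 3341/16300 = -427757559/16300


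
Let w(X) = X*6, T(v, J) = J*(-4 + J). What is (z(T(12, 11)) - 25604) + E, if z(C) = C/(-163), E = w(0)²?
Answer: -4173529/163 ≈ -25604.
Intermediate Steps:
w(X) = 6*X
E = 0 (E = (6*0)² = 0² = 0)
z(C) = -C/163 (z(C) = C*(-1/163) = -C/163)
(z(T(12, 11)) - 25604) + E = (-11*(-4 + 11)/163 - 25604) + 0 = (-11*7/163 - 25604) + 0 = (-1/163*77 - 25604) + 0 = (-77/163 - 25604) + 0 = -4173529/163 + 0 = -4173529/163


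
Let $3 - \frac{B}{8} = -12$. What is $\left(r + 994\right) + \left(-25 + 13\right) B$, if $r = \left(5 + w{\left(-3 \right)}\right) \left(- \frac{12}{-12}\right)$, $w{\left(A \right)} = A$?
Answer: $-444$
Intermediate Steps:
$B = 120$ ($B = 24 - -96 = 24 + 96 = 120$)
$r = 2$ ($r = \left(5 - 3\right) \left(- \frac{12}{-12}\right) = 2 \left(\left(-12\right) \left(- \frac{1}{12}\right)\right) = 2 \cdot 1 = 2$)
$\left(r + 994\right) + \left(-25 + 13\right) B = \left(2 + 994\right) + \left(-25 + 13\right) 120 = 996 - 1440 = -444$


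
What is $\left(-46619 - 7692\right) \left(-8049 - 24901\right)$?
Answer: $1789547450$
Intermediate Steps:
$\left(-46619 - 7692\right) \left(-8049 - 24901\right) = \left(-54311\right) \left(-32950\right) = 1789547450$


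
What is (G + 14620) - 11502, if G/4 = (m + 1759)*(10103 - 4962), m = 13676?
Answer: 317408458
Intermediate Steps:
G = 317405340 (G = 4*((13676 + 1759)*(10103 - 4962)) = 4*(15435*5141) = 4*79351335 = 317405340)
(G + 14620) - 11502 = (317405340 + 14620) - 11502 = 317419960 - 11502 = 317408458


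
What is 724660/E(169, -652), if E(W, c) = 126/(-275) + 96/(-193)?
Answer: -19230664750/25359 ≈ -7.5834e+5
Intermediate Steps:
E(W, c) = -50718/53075 (E(W, c) = 126*(-1/275) + 96*(-1/193) = -126/275 - 96/193 = -50718/53075)
724660/E(169, -652) = 724660/(-50718/53075) = 724660*(-53075/50718) = -19230664750/25359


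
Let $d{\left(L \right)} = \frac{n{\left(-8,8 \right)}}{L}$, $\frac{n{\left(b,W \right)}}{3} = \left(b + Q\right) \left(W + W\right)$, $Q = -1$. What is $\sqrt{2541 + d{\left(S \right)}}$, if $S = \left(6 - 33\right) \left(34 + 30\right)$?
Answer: $\frac{\sqrt{10165}}{2} \approx 50.411$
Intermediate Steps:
$S = -1728$ ($S = \left(-27\right) 64 = -1728$)
$n{\left(b,W \right)} = 6 W \left(-1 + b\right)$ ($n{\left(b,W \right)} = 3 \left(b - 1\right) \left(W + W\right) = 3 \left(-1 + b\right) 2 W = 3 \cdot 2 W \left(-1 + b\right) = 6 W \left(-1 + b\right)$)
$d{\left(L \right)} = - \frac{432}{L}$ ($d{\left(L \right)} = \frac{6 \cdot 8 \left(-1 - 8\right)}{L} = \frac{6 \cdot 8 \left(-9\right)}{L} = - \frac{432}{L}$)
$\sqrt{2541 + d{\left(S \right)}} = \sqrt{2541 - \frac{432}{-1728}} = \sqrt{2541 - - \frac{1}{4}} = \sqrt{2541 + \frac{1}{4}} = \sqrt{\frac{10165}{4}} = \frac{\sqrt{10165}}{2}$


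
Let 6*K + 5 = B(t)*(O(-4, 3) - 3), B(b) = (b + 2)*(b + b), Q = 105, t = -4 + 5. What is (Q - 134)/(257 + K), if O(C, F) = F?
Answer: -6/53 ≈ -0.11321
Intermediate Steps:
t = 1
B(b) = 2*b*(2 + b) (B(b) = (2 + b)*(2*b) = 2*b*(2 + b))
K = -5/6 (K = -5/6 + ((2*1*(2 + 1))*(3 - 3))/6 = -5/6 + ((2*1*3)*0)/6 = -5/6 + (6*0)/6 = -5/6 + (1/6)*0 = -5/6 + 0 = -5/6 ≈ -0.83333)
(Q - 134)/(257 + K) = (105 - 134)/(257 - 5/6) = -29/1537/6 = -29*6/1537 = -6/53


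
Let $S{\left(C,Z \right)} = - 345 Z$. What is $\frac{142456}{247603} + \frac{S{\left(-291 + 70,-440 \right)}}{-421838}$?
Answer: $\frac{11253609364}{52224177157} \approx 0.21549$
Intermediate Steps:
$\frac{142456}{247603} + \frac{S{\left(-291 + 70,-440 \right)}}{-421838} = \frac{142456}{247603} + \frac{\left(-345\right) \left(-440\right)}{-421838} = 142456 \cdot \frac{1}{247603} + 151800 \left(- \frac{1}{421838}\right) = \frac{142456}{247603} - \frac{75900}{210919} = \frac{11253609364}{52224177157}$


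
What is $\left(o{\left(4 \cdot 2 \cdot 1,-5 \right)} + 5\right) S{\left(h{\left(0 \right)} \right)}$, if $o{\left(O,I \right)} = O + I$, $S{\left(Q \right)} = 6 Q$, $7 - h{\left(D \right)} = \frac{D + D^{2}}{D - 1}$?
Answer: $336$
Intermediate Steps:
$h{\left(D \right)} = 7 - \frac{D + D^{2}}{-1 + D}$ ($h{\left(D \right)} = 7 - \frac{D + D^{2}}{D - 1} = 7 - \frac{D + D^{2}}{-1 + D}$)
$o{\left(O,I \right)} = I + O$
$\left(o{\left(4 \cdot 2 \cdot 1,-5 \right)} + 5\right) S{\left(h{\left(0 \right)} \right)} = \left(\left(-5 + 4 \cdot 2 \cdot 1\right) + 5\right) 6 \frac{-7 - 0^{2} + 6 \cdot 0}{-1 + 0} = \left(\left(-5 + 8 \cdot 1\right) + 5\right) 6 \frac{-7 - 0 + 0}{-1} = \left(\left(-5 + 8\right) + 5\right) 6 \left(- (-7 + 0 + 0)\right) = \left(3 + 5\right) 6 \left(\left(-1\right) \left(-7\right)\right) = 8 \cdot 6 \cdot 7 = 8 \cdot 42 = 336$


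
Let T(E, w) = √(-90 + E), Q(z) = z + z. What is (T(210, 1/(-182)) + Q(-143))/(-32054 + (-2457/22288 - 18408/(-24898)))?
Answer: 192141664/21534223853 - 1343648*√30/21534223853 ≈ 0.0085809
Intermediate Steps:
Q(z) = 2*z
(T(210, 1/(-182)) + Q(-143))/(-32054 + (-2457/22288 - 18408/(-24898))) = (√(-90 + 210) + 2*(-143))/(-32054 + (-2457/22288 - 18408/(-24898))) = (√120 - 286)/(-32054 + (-2457*1/22288 - 18408*(-1/24898))) = (2*√30 - 286)/(-32054 + (-351/3184 + 156/211)) = (-286 + 2*√30)/(-32054 + 422643/671824) = (-286 + 2*√30)/(-21534223853/671824) = (-286 + 2*√30)*(-671824/21534223853) = 192141664/21534223853 - 1343648*√30/21534223853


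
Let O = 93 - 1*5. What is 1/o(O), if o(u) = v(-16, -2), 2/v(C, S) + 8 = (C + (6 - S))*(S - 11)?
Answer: 48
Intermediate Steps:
O = 88 (O = 93 - 5 = 88)
v(C, S) = 2/(-8 + (-11 + S)*(6 + C - S)) (v(C, S) = 2/(-8 + (C + (6 - S))*(S - 11)) = 2/(-8 + (6 + C - S)*(-11 + S)) = 2/(-8 + (-11 + S)*(6 + C - S)))
o(u) = 1/48 (o(u) = 2/(-74 - 1*(-2)² - 11*(-16) + 17*(-2) - 16*(-2)) = 2/(-74 - 1*4 + 176 - 34 + 32) = 2/(-74 - 4 + 176 - 34 + 32) = 2/96 = 2*(1/96) = 1/48)
1/o(O) = 1/(1/48) = 48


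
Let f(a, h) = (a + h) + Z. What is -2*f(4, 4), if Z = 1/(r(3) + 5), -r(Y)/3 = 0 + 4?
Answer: -110/7 ≈ -15.714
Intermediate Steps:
r(Y) = -12 (r(Y) = -3*(0 + 4) = -3*4 = -12)
Z = -⅐ (Z = 1/(-12 + 5) = 1/(-7) = -⅐ ≈ -0.14286)
f(a, h) = -⅐ + a + h (f(a, h) = (a + h) - ⅐ = -⅐ + a + h)
-2*f(4, 4) = -2*(-⅐ + 4 + 4) = -2*55/7 = -110/7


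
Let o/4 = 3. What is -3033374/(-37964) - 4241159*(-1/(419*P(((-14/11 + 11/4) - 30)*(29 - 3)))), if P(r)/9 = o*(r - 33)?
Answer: 145975734383756/1829720850003 ≈ 79.780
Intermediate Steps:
o = 12 (o = 4*3 = 12)
P(r) = -3564 + 108*r (P(r) = 9*(12*(r - 33)) = 9*(12*(-33 + r)) = 9*(-396 + 12*r) = -3564 + 108*r)
-3033374/(-37964) - 4241159*(-1/(419*P(((-14/11 + 11/4) - 30)*(29 - 3)))) = -3033374/(-37964) - 4241159*(-1/(419*(-3564 + 108*(((-14/11 + 11/4) - 30)*(29 - 3))))) = -3033374*(-1/37964) - 4241159*(-1/(419*(-3564 + 108*(((-14*1/11 + 11*(1/4)) - 30)*26)))) = 1516687/18982 - 4241159*(-1/(419*(-3564 + 108*(((-14/11 + 11/4) - 30)*26)))) = 1516687/18982 - 4241159*(-1/(419*(-3564 + 108*((65/44 - 30)*26)))) = 1516687/18982 - 4241159*(-1/(419*(-3564 + 108*(-1255/44*26)))) = 1516687/18982 - 4241159*(-1/(419*(-3564 + 108*(-16315/22)))) = 1516687/18982 - 4241159*(-1/(419*(-3564 - 881010/11))) = 1516687/18982 - 4241159/((-419*(-920214/11))) = 1516687/18982 - 4241159/385569666/11 = 1516687/18982 - 4241159*11/385569666 = 1516687/18982 - 46652749/385569666 = 145975734383756/1829720850003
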